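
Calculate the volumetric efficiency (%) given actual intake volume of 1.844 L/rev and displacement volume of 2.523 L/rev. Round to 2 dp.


eta_v = (V_actual / V_disp) * 100
Ratio = 1.844 / 2.523 = 0.7309
eta_v = 0.7309 * 100 = 73.09%


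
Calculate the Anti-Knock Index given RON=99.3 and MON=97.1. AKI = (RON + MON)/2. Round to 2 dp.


AKI = (RON + MON) / 2
AKI = (99.3 + 97.1) / 2
AKI = 196.4 / 2 = 98.20


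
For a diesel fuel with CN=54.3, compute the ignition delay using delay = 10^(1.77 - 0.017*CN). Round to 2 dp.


delay = 10^(1.77 - 0.017*CN)
Exponent = 1.77 - 0.017*54.3 = 0.8469
delay = 10^0.8469 = 7.03 ms


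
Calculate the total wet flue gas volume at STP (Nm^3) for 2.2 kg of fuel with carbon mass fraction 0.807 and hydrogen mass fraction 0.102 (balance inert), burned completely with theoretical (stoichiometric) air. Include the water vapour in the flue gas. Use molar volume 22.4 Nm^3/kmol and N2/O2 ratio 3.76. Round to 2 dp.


Per kg fuel: CO2 = (C/12 kmol)*22.4 = (0.807/12)*22.4 = 1.50640 Nm^3
Per kg fuel: H2O = (H/2 kmol)*22.4 = (0.102/2)*22.4 = 1.14240 Nm^3
O2 needed per kg fuel = C/12 + H/4 = 0.807/12 + 0.102/4 = 0.09275000 kmol
Per kg fuel: N2 = O2*3.76*22.4 = 0.09275000*3.76*22.4 = 7.81178 Nm^3
Total per kg = 1.50640 + 1.14240 + 7.81178 = 10.46058 Nm^3
Total = 10.46058 * 2.2 = 23.01 Nm^3


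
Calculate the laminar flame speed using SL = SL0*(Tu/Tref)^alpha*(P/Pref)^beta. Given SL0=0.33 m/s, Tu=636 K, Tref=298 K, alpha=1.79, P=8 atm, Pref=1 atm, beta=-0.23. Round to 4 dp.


SL = SL0 * (Tu/Tref)^alpha * (P/Pref)^beta
T ratio = 636/298 = 2.13422819
(T ratio)^alpha = 2.13422819^1.79 = 3.884554
(P/Pref)^beta = 8^(-0.23) = 0.619854
SL = 0.33 * 3.884554 * 0.619854 = 0.7946 m/s


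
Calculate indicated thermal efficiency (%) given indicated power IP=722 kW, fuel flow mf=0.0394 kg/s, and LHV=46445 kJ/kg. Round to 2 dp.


eta_ith = (IP / (mf * LHV)) * 100
Denominator = 0.0394 * 46445 = 1829.9330 kW
eta_ith = (722 / 1829.9330) * 100 = 39.45%


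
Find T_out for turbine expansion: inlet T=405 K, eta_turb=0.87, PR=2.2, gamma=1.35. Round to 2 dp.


T_out = T_in * (1 - eta * (1 - PR^(-(gamma-1)/gamma)))
Exponent = -(1.35-1)/1.35 = -0.25925926
PR^exp = 2.2^(-0.25925926) = 0.81512413
Factor = 1 - 0.87*(1 - 0.81512413) = 0.83915799
T_out = 405 * 0.83915799 = 339.86 K


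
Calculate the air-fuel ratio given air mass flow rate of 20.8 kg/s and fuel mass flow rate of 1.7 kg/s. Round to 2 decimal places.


AFR = m_air / m_fuel
AFR = 20.8 / 1.7 = 12.24


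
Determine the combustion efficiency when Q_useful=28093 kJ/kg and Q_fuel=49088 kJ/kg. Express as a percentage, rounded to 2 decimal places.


Efficiency = (Q_useful / Q_fuel) * 100
Efficiency = (28093 / 49088) * 100
Efficiency = 0.5723 * 100 = 57.23%


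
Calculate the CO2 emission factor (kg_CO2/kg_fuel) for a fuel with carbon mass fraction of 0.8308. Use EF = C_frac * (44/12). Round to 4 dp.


EF = C_frac * (M_CO2 / M_C)
EF = 0.8308 * (44/12)
EF = 0.8308 * 3.666667 = 3.0463 kg_CO2/kg_fuel


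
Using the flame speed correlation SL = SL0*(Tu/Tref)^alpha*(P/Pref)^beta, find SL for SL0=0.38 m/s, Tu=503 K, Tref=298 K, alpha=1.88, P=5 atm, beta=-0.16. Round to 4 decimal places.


SL = SL0 * (Tu/Tref)^alpha * (P/Pref)^beta
T ratio = 503/298 = 1.68791946
(T ratio)^alpha = 1.68791946^1.88 = 2.675600
(P/Pref)^beta = 5^(-0.16) = 0.772974
SL = 0.38 * 2.675600 * 0.772974 = 0.7859 m/s


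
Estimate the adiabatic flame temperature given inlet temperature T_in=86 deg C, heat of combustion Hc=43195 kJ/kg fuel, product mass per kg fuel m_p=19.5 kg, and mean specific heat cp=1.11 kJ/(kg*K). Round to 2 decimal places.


T_ad = T_in + Hc / (m_p * cp)
Denominator = 19.5 * 1.11 = 21.6450
Temperature rise = 43195 / 21.6450 = 1995.61 K
T_ad = 86 + 1995.61 = 2081.61 deg C


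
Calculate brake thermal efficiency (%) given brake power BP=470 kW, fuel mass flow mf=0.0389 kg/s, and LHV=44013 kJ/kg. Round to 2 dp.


eta_BTE = (BP / (mf * LHV)) * 100
Denominator = 0.0389 * 44013 = 1712.1057 kW
eta_BTE = (470 / 1712.1057) * 100 = 27.45%


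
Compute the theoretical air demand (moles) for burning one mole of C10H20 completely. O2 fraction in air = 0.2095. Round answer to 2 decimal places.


Balanced combustion: C10H20 + 15 O2 -> 10 CO2 + 10 H2O
O2 needed = C + H/4 = 10 + 20/4 = 15.00 moles
Air moles = O2 / 0.2095 = 15.00 / 0.2095 = 71.60 moles air


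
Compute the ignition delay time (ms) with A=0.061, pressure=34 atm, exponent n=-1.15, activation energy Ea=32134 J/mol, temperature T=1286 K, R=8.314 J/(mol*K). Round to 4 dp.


tau = A * P^n * exp(Ea/(R*T))
P^n = 34^(-1.15) = 0.01733003
Ea/(R*T) = 32134/(8.314*1286) = 3.005480
exp(Ea/(R*T)) = 20.195902
tau = 0.061 * 0.01733003 * 20.195902 = 0.0213 ms


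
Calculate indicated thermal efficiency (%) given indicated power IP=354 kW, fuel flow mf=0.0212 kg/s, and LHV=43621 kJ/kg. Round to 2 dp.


eta_ith = (IP / (mf * LHV)) * 100
Denominator = 0.0212 * 43621 = 924.7652 kW
eta_ith = (354 / 924.7652) * 100 = 38.28%


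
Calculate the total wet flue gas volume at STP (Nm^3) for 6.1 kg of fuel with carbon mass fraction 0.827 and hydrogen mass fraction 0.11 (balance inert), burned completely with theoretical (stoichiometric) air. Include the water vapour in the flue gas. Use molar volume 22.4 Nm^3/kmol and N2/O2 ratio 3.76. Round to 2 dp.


Per kg fuel: CO2 = (C/12 kmol)*22.4 = (0.827/12)*22.4 = 1.54373 Nm^3
Per kg fuel: H2O = (H/2 kmol)*22.4 = (0.11/2)*22.4 = 1.23200 Nm^3
O2 needed per kg fuel = C/12 + H/4 = 0.827/12 + 0.11/4 = 0.09641667 kmol
Per kg fuel: N2 = O2*3.76*22.4 = 0.09641667*3.76*22.4 = 8.12060 Nm^3
Total per kg = 1.54373 + 1.23200 + 8.12060 = 10.89633 Nm^3
Total = 10.89633 * 6.1 = 66.47 Nm^3


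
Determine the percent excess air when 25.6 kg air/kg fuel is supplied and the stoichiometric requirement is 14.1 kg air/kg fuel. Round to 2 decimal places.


Excess air = actual - stoichiometric = 25.6 - 14.1 = 11.50 kg/kg fuel
Excess air % = (excess / stoich) * 100 = (11.50 / 14.1) * 100 = 81.56%


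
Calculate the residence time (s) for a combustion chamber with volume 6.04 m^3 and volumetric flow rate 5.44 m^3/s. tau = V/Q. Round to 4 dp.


tau = V / Q_flow
tau = 6.04 / 5.44 = 1.1103 s


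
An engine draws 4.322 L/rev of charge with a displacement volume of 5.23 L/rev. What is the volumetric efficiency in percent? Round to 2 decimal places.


eta_v = (V_actual / V_disp) * 100
Ratio = 4.322 / 5.23 = 0.8264
eta_v = 0.8264 * 100 = 82.64%


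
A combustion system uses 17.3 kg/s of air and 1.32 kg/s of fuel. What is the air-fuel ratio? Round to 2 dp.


AFR = m_air / m_fuel
AFR = 17.3 / 1.32 = 13.11


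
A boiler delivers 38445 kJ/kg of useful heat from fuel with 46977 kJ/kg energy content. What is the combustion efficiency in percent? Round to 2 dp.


Efficiency = (Q_useful / Q_fuel) * 100
Efficiency = (38445 / 46977) * 100
Efficiency = 0.8184 * 100 = 81.84%


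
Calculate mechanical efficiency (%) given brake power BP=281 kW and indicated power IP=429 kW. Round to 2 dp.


eta_mech = (BP / IP) * 100
Ratio = 281 / 429 = 0.6550
eta_mech = 0.6550 * 100 = 65.50%


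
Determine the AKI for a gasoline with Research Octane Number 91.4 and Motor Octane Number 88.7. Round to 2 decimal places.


AKI = (RON + MON) / 2
AKI = (91.4 + 88.7) / 2
AKI = 180.1 / 2 = 90.05


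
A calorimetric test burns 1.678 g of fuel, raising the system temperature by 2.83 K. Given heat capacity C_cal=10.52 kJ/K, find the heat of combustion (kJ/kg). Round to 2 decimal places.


Hc = C_cal * delta_T / m_fuel
Q_released = 10.52 * 2.83 = 29.7716 kJ
m_fuel = 1.678 g = 1.678/1000 kg = 0.001678 kg
Hc = 29.7716 / 0.001678 = 17742.31 kJ/kg


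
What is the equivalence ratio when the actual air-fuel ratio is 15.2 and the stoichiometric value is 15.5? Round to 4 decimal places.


phi = AFR_stoich / AFR_actual
phi = 15.5 / 15.2 = 1.0197


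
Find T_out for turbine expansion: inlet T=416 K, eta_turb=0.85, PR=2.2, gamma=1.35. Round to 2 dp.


T_out = T_in * (1 - eta * (1 - PR^(-(gamma-1)/gamma)))
Exponent = -(1.35-1)/1.35 = -0.25925926
PR^exp = 2.2^(-0.25925926) = 0.81512413
Factor = 1 - 0.85*(1 - 0.81512413) = 0.84285551
T_out = 416 * 0.84285551 = 350.63 K


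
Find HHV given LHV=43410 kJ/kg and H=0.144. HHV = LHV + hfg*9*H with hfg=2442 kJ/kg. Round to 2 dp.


HHV = LHV + hfg * 9 * H
Water addition = 2442 * 9 * 0.144 = 3164.832 kJ/kg
HHV = 43410 + 3164.832 = 46574.83 kJ/kg


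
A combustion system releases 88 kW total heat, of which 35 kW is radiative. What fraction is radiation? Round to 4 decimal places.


f_rad = Q_rad / Q_total
f_rad = 35 / 88 = 0.3977


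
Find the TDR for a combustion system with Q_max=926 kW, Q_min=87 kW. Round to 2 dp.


TDR = Q_max / Q_min
TDR = 926 / 87 = 10.64


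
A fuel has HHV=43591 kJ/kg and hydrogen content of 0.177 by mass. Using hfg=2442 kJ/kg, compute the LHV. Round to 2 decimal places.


LHV = HHV - hfg * 9 * H
Water correction = 2442 * 9 * 0.177 = 3890.106 kJ/kg
LHV = 43591 - 3890.106 = 39700.89 kJ/kg


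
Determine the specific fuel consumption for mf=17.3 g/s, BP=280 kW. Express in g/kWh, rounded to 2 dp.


SFC = (mf / BP) * 3600
Rate = 17.3 / 280 = 0.061786 g/(s*kW)
SFC = 0.061786 * 3600 = 222.43 g/kWh


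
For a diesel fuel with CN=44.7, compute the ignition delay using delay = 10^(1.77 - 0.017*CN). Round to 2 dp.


delay = 10^(1.77 - 0.017*CN)
Exponent = 1.77 - 0.017*44.7 = 1.0101
delay = 10^1.0101 = 10.24 ms


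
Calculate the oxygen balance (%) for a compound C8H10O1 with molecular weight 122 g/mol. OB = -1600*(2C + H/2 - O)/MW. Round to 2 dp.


OB = -1600 * (2C + H/2 - O) / MW
Inner = 2*8 + 10/2 - 1 = 20.00
OB = -1600 * 20.00 / 122 = -262.30%


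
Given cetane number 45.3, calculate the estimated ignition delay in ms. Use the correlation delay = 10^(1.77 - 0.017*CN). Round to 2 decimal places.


delay = 10^(1.77 - 0.017*CN)
Exponent = 1.77 - 0.017*45.3 = 0.9999
delay = 10^0.9999 = 10.00 ms


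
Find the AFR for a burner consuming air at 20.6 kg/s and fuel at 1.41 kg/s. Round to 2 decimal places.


AFR = m_air / m_fuel
AFR = 20.6 / 1.41 = 14.61


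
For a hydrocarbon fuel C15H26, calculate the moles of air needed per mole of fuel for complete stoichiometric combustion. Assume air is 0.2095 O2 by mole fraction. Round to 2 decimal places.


Balanced combustion: C15H26 + 21.5 O2 -> 15 CO2 + 13 H2O
O2 needed = C + H/4 = 15 + 26/4 = 21.50 moles
Air moles = O2 / 0.2095 = 21.50 / 0.2095 = 102.63 moles air


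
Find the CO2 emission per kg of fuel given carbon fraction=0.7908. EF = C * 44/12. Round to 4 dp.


EF = C_frac * (M_CO2 / M_C)
EF = 0.7908 * (44/12)
EF = 0.7908 * 3.666667 = 2.8996 kg_CO2/kg_fuel


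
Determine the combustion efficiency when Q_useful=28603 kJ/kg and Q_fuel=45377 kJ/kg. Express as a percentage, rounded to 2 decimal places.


Efficiency = (Q_useful / Q_fuel) * 100
Efficiency = (28603 / 45377) * 100
Efficiency = 0.6303 * 100 = 63.03%


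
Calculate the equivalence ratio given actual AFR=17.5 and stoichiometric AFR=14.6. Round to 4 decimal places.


phi = AFR_stoich / AFR_actual
phi = 14.6 / 17.5 = 0.8343


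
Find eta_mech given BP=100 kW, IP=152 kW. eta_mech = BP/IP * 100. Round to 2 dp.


eta_mech = (BP / IP) * 100
Ratio = 100 / 152 = 0.6579
eta_mech = 0.6579 * 100 = 65.79%


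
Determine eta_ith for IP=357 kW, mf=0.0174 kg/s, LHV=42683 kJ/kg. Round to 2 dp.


eta_ith = (IP / (mf * LHV)) * 100
Denominator = 0.0174 * 42683 = 742.6842 kW
eta_ith = (357 / 742.6842) * 100 = 48.07%


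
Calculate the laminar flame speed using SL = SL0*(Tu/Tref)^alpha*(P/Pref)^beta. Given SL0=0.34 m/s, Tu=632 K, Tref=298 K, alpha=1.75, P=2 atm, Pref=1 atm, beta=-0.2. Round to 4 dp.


SL = SL0 * (Tu/Tref)^alpha * (P/Pref)^beta
T ratio = 632/298 = 2.12080537
(T ratio)^alpha = 2.12080537^1.75 = 3.727146
(P/Pref)^beta = 2^(-0.2) = 0.870551
SL = 0.34 * 3.727146 * 0.870551 = 1.1032 m/s


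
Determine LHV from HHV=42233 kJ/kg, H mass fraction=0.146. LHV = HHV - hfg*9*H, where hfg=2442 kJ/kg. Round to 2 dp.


LHV = HHV - hfg * 9 * H
Water correction = 2442 * 9 * 0.146 = 3208.788 kJ/kg
LHV = 42233 - 3208.788 = 39024.21 kJ/kg


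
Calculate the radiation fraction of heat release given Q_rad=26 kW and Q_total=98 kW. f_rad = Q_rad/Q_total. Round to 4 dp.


f_rad = Q_rad / Q_total
f_rad = 26 / 98 = 0.2653


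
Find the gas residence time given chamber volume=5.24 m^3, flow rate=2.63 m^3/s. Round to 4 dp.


tau = V / Q_flow
tau = 5.24 / 2.63 = 1.9924 s


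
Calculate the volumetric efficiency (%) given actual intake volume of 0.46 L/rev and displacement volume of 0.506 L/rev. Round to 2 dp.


eta_v = (V_actual / V_disp) * 100
Ratio = 0.46 / 0.506 = 0.9091
eta_v = 0.9091 * 100 = 90.91%


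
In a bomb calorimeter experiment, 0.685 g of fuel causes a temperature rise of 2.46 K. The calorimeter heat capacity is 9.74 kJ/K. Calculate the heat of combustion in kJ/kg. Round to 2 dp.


Hc = C_cal * delta_T / m_fuel
Q_released = 9.74 * 2.46 = 23.9604 kJ
m_fuel = 0.685 g = 0.685/1000 kg = 0.000685 kg
Hc = 23.9604 / 0.000685 = 34978.69 kJ/kg


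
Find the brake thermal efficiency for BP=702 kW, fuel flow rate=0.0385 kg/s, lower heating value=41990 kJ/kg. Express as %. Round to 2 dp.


eta_BTE = (BP / (mf * LHV)) * 100
Denominator = 0.0385 * 41990 = 1616.6150 kW
eta_BTE = (702 / 1616.6150) * 100 = 43.42%


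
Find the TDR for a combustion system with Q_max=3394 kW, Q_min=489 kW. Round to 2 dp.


TDR = Q_max / Q_min
TDR = 3394 / 489 = 6.94


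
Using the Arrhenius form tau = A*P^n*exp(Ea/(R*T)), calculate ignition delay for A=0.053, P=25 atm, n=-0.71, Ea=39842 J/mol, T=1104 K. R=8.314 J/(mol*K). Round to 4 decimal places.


tau = A * P^n * exp(Ea/(R*T))
P^n = 25^(-0.71) = 0.10173317
Ea/(R*T) = 39842/(8.314*1104) = 4.340723
exp(Ea/(R*T)) = 76.762992
tau = 0.053 * 0.10173317 * 76.762992 = 0.4139 ms


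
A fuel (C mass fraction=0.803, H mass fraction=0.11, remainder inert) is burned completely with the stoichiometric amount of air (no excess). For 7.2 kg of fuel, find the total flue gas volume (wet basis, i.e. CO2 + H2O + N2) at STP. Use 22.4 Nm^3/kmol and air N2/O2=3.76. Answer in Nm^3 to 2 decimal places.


Per kg fuel: CO2 = (C/12 kmol)*22.4 = (0.803/12)*22.4 = 1.49893 Nm^3
Per kg fuel: H2O = (H/2 kmol)*22.4 = (0.11/2)*22.4 = 1.23200 Nm^3
O2 needed per kg fuel = C/12 + H/4 = 0.803/12 + 0.11/4 = 0.09441667 kmol
Per kg fuel: N2 = O2*3.76*22.4 = 0.09441667*3.76*22.4 = 7.95215 Nm^3
Total per kg = 1.49893 + 1.23200 + 7.95215 = 10.68308 Nm^3
Total = 10.68308 * 7.2 = 76.92 Nm^3


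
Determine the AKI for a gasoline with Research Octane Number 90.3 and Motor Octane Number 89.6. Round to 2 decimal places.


AKI = (RON + MON) / 2
AKI = (90.3 + 89.6) / 2
AKI = 179.9 / 2 = 89.95


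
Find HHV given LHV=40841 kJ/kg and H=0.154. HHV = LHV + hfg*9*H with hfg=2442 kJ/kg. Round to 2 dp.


HHV = LHV + hfg * 9 * H
Water addition = 2442 * 9 * 0.154 = 3384.612 kJ/kg
HHV = 40841 + 3384.612 = 44225.61 kJ/kg


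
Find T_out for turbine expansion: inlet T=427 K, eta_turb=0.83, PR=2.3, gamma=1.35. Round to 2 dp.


T_out = T_in * (1 - eta * (1 - PR^(-(gamma-1)/gamma)))
Exponent = -(1.35-1)/1.35 = -0.25925926
PR^exp = 2.3^(-0.25925926) = 0.80578413
Factor = 1 - 0.83*(1 - 0.80578413) = 0.83880083
T_out = 427 * 0.83880083 = 358.17 K


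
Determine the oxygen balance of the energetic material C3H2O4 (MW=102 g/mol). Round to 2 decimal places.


OB = -1600 * (2C + H/2 - O) / MW
Inner = 2*3 + 2/2 - 4 = 3.00
OB = -1600 * 3.00 / 102 = -47.06%


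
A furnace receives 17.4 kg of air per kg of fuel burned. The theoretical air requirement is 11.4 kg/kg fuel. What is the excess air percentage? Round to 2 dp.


Excess air = actual - stoichiometric = 17.4 - 11.4 = 6.00 kg/kg fuel
Excess air % = (excess / stoich) * 100 = (6.00 / 11.4) * 100 = 52.63%


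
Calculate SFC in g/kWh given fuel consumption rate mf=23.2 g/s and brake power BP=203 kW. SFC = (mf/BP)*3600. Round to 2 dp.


SFC = (mf / BP) * 3600
Rate = 23.2 / 203 = 0.114286 g/(s*kW)
SFC = 0.114286 * 3600 = 411.43 g/kWh


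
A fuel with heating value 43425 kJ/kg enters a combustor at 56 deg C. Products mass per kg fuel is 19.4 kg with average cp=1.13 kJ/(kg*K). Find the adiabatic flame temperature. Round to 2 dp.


T_ad = T_in + Hc / (m_p * cp)
Denominator = 19.4 * 1.13 = 21.9220
Temperature rise = 43425 / 21.9220 = 1980.89 K
T_ad = 56 + 1980.89 = 2036.89 deg C


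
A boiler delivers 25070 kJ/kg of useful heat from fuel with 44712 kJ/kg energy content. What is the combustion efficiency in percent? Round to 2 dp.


Efficiency = (Q_useful / Q_fuel) * 100
Efficiency = (25070 / 44712) * 100
Efficiency = 0.5607 * 100 = 56.07%


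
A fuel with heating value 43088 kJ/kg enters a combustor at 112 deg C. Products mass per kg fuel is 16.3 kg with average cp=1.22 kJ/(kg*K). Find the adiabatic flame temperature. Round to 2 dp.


T_ad = T_in + Hc / (m_p * cp)
Denominator = 16.3 * 1.22 = 19.8860
Temperature rise = 43088 / 19.8860 = 2166.75 K
T_ad = 112 + 2166.75 = 2278.75 deg C


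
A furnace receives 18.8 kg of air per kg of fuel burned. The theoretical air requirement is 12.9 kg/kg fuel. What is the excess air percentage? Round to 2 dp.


Excess air = actual - stoichiometric = 18.8 - 12.9 = 5.90 kg/kg fuel
Excess air % = (excess / stoich) * 100 = (5.90 / 12.9) * 100 = 45.74%


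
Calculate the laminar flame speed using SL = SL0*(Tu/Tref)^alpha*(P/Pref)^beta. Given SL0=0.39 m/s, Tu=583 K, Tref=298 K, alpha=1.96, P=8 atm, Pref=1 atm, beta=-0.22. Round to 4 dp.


SL = SL0 * (Tu/Tref)^alpha * (P/Pref)^beta
T ratio = 583/298 = 1.95637584
(T ratio)^alpha = 1.95637584^1.96 = 3.726031
(P/Pref)^beta = 8^(-0.22) = 0.632878
SL = 0.39 * 3.726031 * 0.632878 = 0.9197 m/s


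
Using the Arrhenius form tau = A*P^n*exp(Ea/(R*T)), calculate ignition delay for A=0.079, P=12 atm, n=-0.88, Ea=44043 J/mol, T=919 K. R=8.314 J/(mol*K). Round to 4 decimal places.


tau = A * P^n * exp(Ea/(R*T))
P^n = 12^(-0.88) = 0.11228468
Ea/(R*T) = 44043/(8.314*919) = 5.764364
exp(Ea/(R*T)) = 318.736114
tau = 0.079 * 0.11228468 * 318.736114 = 2.8273 ms


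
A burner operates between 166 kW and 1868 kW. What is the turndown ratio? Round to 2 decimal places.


TDR = Q_max / Q_min
TDR = 1868 / 166 = 11.25


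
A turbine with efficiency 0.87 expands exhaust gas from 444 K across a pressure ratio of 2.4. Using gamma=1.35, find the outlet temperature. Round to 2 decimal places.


T_out = T_in * (1 - eta * (1 - PR^(-(gamma-1)/gamma)))
Exponent = -(1.35-1)/1.35 = -0.25925926
PR^exp = 2.4^(-0.25925926) = 0.79694200
Factor = 1 - 0.87*(1 - 0.79694200) = 0.82333954
T_out = 444 * 0.82333954 = 365.56 K


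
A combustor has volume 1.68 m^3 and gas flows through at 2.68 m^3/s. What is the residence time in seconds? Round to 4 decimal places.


tau = V / Q_flow
tau = 1.68 / 2.68 = 0.6269 s


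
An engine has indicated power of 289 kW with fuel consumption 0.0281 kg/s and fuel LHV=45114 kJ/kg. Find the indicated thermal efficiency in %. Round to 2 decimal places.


eta_ith = (IP / (mf * LHV)) * 100
Denominator = 0.0281 * 45114 = 1267.7034 kW
eta_ith = (289 / 1267.7034) * 100 = 22.80%


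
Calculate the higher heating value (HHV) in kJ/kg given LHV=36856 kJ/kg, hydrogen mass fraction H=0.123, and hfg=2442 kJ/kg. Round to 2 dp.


HHV = LHV + hfg * 9 * H
Water addition = 2442 * 9 * 0.123 = 2703.294 kJ/kg
HHV = 36856 + 2703.294 = 39559.29 kJ/kg


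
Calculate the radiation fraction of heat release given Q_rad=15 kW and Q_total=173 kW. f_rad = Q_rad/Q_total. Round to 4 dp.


f_rad = Q_rad / Q_total
f_rad = 15 / 173 = 0.0867


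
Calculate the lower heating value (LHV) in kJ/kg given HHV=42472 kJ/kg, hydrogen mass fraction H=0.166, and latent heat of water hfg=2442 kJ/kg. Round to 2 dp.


LHV = HHV - hfg * 9 * H
Water correction = 2442 * 9 * 0.166 = 3648.348 kJ/kg
LHV = 42472 - 3648.348 = 38823.65 kJ/kg


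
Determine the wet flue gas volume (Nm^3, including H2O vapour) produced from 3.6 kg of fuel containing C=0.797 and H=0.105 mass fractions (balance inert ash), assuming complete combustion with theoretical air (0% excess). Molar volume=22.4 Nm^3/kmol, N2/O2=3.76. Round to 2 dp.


Per kg fuel: CO2 = (C/12 kmol)*22.4 = (0.797/12)*22.4 = 1.48773 Nm^3
Per kg fuel: H2O = (H/2 kmol)*22.4 = (0.105/2)*22.4 = 1.17600 Nm^3
O2 needed per kg fuel = C/12 + H/4 = 0.797/12 + 0.105/4 = 0.09266667 kmol
Per kg fuel: N2 = O2*3.76*22.4 = 0.09266667*3.76*22.4 = 7.80476 Nm^3
Total per kg = 1.48773 + 1.17600 + 7.80476 = 10.46849 Nm^3
Total = 10.46849 * 3.6 = 37.69 Nm^3


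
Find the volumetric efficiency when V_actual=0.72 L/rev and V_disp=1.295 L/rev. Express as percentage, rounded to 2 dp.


eta_v = (V_actual / V_disp) * 100
Ratio = 0.72 / 1.295 = 0.5560
eta_v = 0.5560 * 100 = 55.60%


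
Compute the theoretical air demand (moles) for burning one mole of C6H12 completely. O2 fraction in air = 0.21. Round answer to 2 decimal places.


Balanced combustion: C6H12 + 9 O2 -> 6 CO2 + 6 H2O
O2 needed = C + H/4 = 6 + 12/4 = 9.00 moles
Air moles = O2 / 0.21 = 9.00 / 0.21 = 42.86 moles air


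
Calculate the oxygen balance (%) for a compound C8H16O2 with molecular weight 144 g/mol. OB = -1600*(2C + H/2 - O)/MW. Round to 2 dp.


OB = -1600 * (2C + H/2 - O) / MW
Inner = 2*8 + 16/2 - 2 = 22.00
OB = -1600 * 22.00 / 144 = -244.44%


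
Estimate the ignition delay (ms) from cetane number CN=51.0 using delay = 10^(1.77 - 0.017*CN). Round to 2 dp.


delay = 10^(1.77 - 0.017*CN)
Exponent = 1.77 - 0.017*51.0 = 0.9030
delay = 10^0.9030 = 8.00 ms


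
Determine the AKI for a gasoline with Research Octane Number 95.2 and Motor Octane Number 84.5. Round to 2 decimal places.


AKI = (RON + MON) / 2
AKI = (95.2 + 84.5) / 2
AKI = 179.7 / 2 = 89.85


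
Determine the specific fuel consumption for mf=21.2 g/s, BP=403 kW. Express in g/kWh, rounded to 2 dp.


SFC = (mf / BP) * 3600
Rate = 21.2 / 403 = 0.052605 g/(s*kW)
SFC = 0.052605 * 3600 = 189.38 g/kWh


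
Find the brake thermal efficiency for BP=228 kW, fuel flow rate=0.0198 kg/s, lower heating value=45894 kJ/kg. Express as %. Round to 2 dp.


eta_BTE = (BP / (mf * LHV)) * 100
Denominator = 0.0198 * 45894 = 908.7012 kW
eta_BTE = (228 / 908.7012) * 100 = 25.09%


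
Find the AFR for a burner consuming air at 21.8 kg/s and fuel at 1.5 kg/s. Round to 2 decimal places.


AFR = m_air / m_fuel
AFR = 21.8 / 1.5 = 14.53


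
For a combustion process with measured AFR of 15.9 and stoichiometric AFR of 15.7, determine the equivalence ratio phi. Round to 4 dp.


phi = AFR_stoich / AFR_actual
phi = 15.7 / 15.9 = 0.9874


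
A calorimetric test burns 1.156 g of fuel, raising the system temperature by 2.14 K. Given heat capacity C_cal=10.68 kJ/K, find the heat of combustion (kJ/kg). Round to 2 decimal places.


Hc = C_cal * delta_T / m_fuel
Q_released = 10.68 * 2.14 = 22.8552 kJ
m_fuel = 1.156 g = 1.156/1000 kg = 0.001156 kg
Hc = 22.8552 / 0.001156 = 19770.93 kJ/kg


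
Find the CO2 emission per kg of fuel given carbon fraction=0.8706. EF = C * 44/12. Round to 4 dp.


EF = C_frac * (M_CO2 / M_C)
EF = 0.8706 * (44/12)
EF = 0.8706 * 3.666667 = 3.1922 kg_CO2/kg_fuel


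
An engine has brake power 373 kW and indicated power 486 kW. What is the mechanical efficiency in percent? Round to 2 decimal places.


eta_mech = (BP / IP) * 100
Ratio = 373 / 486 = 0.7675
eta_mech = 0.7675 * 100 = 76.75%


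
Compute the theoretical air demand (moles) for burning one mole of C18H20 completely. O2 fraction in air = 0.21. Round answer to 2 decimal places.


Balanced combustion: C18H20 + 23 O2 -> 18 CO2 + 10 H2O
O2 needed = C + H/4 = 18 + 20/4 = 23.00 moles
Air moles = O2 / 0.21 = 23.00 / 0.21 = 109.52 moles air


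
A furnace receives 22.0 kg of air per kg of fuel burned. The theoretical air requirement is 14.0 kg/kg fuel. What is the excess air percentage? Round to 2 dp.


Excess air = actual - stoichiometric = 22.0 - 14.0 = 8.00 kg/kg fuel
Excess air % = (excess / stoich) * 100 = (8.00 / 14.0) * 100 = 57.14%


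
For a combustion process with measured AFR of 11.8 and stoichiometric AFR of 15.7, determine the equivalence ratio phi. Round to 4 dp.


phi = AFR_stoich / AFR_actual
phi = 15.7 / 11.8 = 1.3305


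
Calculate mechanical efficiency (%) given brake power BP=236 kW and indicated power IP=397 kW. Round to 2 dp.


eta_mech = (BP / IP) * 100
Ratio = 236 / 397 = 0.5945
eta_mech = 0.5945 * 100 = 59.45%


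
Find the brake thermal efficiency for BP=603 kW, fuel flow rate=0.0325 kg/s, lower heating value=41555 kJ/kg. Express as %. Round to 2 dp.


eta_BTE = (BP / (mf * LHV)) * 100
Denominator = 0.0325 * 41555 = 1350.5375 kW
eta_BTE = (603 / 1350.5375) * 100 = 44.65%


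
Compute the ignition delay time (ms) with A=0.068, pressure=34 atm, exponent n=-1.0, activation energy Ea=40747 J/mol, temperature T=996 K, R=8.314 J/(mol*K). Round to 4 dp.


tau = A * P^n * exp(Ea/(R*T))
P^n = 34^(-1.0) = 0.02941176
Ea/(R*T) = 40747/(8.314*996) = 4.920693
exp(Ea/(R*T)) = 137.097605
tau = 0.068 * 0.02941176 * 137.097605 = 0.2742 ms


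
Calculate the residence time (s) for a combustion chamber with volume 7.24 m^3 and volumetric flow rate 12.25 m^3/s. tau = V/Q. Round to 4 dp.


tau = V / Q_flow
tau = 7.24 / 12.25 = 0.5910 s


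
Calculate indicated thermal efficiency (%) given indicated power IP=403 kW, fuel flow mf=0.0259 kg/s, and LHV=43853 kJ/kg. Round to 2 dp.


eta_ith = (IP / (mf * LHV)) * 100
Denominator = 0.0259 * 43853 = 1135.7927 kW
eta_ith = (403 / 1135.7927) * 100 = 35.48%


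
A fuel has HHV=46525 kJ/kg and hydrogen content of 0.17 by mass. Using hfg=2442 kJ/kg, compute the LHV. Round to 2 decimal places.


LHV = HHV - hfg * 9 * H
Water correction = 2442 * 9 * 0.17 = 3736.260 kJ/kg
LHV = 46525 - 3736.260 = 42788.74 kJ/kg


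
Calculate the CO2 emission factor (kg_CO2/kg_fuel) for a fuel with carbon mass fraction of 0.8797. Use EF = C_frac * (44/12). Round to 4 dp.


EF = C_frac * (M_CO2 / M_C)
EF = 0.8797 * (44/12)
EF = 0.8797 * 3.666667 = 3.2256 kg_CO2/kg_fuel


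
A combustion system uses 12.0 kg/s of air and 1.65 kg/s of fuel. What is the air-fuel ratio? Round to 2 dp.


AFR = m_air / m_fuel
AFR = 12.0 / 1.65 = 7.27


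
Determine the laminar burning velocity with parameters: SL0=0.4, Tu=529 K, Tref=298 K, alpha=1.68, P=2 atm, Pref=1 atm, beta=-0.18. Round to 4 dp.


SL = SL0 * (Tu/Tref)^alpha * (P/Pref)^beta
T ratio = 529/298 = 1.77516779
(T ratio)^alpha = 1.77516779^1.68 = 2.622541
(P/Pref)^beta = 2^(-0.18) = 0.882703
SL = 0.4 * 2.622541 * 0.882703 = 0.9260 m/s


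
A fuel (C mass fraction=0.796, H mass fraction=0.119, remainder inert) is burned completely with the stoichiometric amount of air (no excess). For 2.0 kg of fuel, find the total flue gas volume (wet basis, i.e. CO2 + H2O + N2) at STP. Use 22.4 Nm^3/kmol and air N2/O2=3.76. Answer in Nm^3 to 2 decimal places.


Per kg fuel: CO2 = (C/12 kmol)*22.4 = (0.796/12)*22.4 = 1.48587 Nm^3
Per kg fuel: H2O = (H/2 kmol)*22.4 = (0.119/2)*22.4 = 1.33280 Nm^3
O2 needed per kg fuel = C/12 + H/4 = 0.796/12 + 0.119/4 = 0.09608333 kmol
Per kg fuel: N2 = O2*3.76*22.4 = 0.09608333*3.76*22.4 = 8.09252 Nm^3
Total per kg = 1.48587 + 1.33280 + 8.09252 = 10.91119 Nm^3
Total = 10.91119 * 2.0 = 21.82 Nm^3


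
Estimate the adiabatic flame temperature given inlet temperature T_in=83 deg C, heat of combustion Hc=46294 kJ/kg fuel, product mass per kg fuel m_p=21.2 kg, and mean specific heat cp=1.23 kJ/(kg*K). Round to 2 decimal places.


T_ad = T_in + Hc / (m_p * cp)
Denominator = 21.2 * 1.23 = 26.0760
Temperature rise = 46294 / 26.0760 = 1775.35 K
T_ad = 83 + 1775.35 = 1858.35 deg C


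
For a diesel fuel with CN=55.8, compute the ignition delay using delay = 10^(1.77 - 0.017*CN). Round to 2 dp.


delay = 10^(1.77 - 0.017*CN)
Exponent = 1.77 - 0.017*55.8 = 0.8214
delay = 10^0.8214 = 6.63 ms


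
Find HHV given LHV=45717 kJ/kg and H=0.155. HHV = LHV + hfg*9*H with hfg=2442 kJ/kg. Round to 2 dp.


HHV = LHV + hfg * 9 * H
Water addition = 2442 * 9 * 0.155 = 3406.590 kJ/kg
HHV = 45717 + 3406.590 = 49123.59 kJ/kg


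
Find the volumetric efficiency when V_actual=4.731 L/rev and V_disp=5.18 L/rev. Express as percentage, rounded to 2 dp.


eta_v = (V_actual / V_disp) * 100
Ratio = 4.731 / 5.18 = 0.9133
eta_v = 0.9133 * 100 = 91.33%


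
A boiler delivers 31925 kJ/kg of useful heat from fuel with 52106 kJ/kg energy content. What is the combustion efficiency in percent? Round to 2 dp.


Efficiency = (Q_useful / Q_fuel) * 100
Efficiency = (31925 / 52106) * 100
Efficiency = 0.6127 * 100 = 61.27%


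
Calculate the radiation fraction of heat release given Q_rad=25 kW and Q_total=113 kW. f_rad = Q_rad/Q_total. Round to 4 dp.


f_rad = Q_rad / Q_total
f_rad = 25 / 113 = 0.2212


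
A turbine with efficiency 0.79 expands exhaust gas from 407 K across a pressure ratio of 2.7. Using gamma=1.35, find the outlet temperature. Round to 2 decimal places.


T_out = T_in * (1 - eta * (1 - PR^(-(gamma-1)/gamma)))
Exponent = -(1.35-1)/1.35 = -0.25925926
PR^exp = 2.7^(-0.25925926) = 0.77297411
Factor = 1 - 0.79*(1 - 0.77297411) = 0.82064955
T_out = 407 * 0.82064955 = 334.00 K


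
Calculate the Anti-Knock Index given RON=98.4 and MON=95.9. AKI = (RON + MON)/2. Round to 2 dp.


AKI = (RON + MON) / 2
AKI = (98.4 + 95.9) / 2
AKI = 194.3 / 2 = 97.15


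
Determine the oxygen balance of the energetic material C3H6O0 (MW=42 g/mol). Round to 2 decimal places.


OB = -1600 * (2C + H/2 - O) / MW
Inner = 2*3 + 6/2 - 0 = 9.00
OB = -1600 * 9.00 / 42 = -342.86%


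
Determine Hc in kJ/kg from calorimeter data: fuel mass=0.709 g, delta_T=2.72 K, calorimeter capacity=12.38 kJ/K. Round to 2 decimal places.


Hc = C_cal * delta_T / m_fuel
Q_released = 12.38 * 2.72 = 33.6736 kJ
m_fuel = 0.709 g = 0.709/1000 kg = 0.000709 kg
Hc = 33.6736 / 0.000709 = 47494.50 kJ/kg


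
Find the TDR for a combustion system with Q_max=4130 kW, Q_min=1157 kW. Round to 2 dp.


TDR = Q_max / Q_min
TDR = 4130 / 1157 = 3.57


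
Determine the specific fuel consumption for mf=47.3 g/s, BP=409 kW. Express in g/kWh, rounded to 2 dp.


SFC = (mf / BP) * 3600
Rate = 47.3 / 409 = 0.115648 g/(s*kW)
SFC = 0.115648 * 3600 = 416.33 g/kWh


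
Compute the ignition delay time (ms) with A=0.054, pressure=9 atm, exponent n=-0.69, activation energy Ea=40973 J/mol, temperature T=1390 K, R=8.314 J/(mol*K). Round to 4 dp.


tau = A * P^n * exp(Ea/(R*T))
P^n = 9^(-0.69) = 0.21956983
Ea/(R*T) = 40973/(8.314*1390) = 3.545463
exp(Ea/(R*T)) = 34.655723
tau = 0.054 * 0.21956983 * 34.655723 = 0.4109 ms


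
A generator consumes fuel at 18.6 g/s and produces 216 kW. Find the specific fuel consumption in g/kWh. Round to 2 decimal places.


SFC = (mf / BP) * 3600
Rate = 18.6 / 216 = 0.086111 g/(s*kW)
SFC = 0.086111 * 3600 = 310.00 g/kWh


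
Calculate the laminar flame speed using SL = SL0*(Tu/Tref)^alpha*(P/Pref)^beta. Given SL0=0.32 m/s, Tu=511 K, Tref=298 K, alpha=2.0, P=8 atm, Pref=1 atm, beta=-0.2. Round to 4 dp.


SL = SL0 * (Tu/Tref)^alpha * (P/Pref)^beta
T ratio = 511/298 = 1.71476510
(T ratio)^alpha = 1.71476510^2.0 = 2.940419
(P/Pref)^beta = 8^(-0.2) = 0.659754
SL = 0.32 * 2.940419 * 0.659754 = 0.6208 m/s


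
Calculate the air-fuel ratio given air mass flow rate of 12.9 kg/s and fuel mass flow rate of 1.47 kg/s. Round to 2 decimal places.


AFR = m_air / m_fuel
AFR = 12.9 / 1.47 = 8.78


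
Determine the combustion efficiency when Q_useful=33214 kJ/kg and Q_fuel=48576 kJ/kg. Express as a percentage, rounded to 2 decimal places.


Efficiency = (Q_useful / Q_fuel) * 100
Efficiency = (33214 / 48576) * 100
Efficiency = 0.6838 * 100 = 68.38%


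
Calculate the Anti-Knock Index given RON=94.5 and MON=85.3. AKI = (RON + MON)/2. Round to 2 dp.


AKI = (RON + MON) / 2
AKI = (94.5 + 85.3) / 2
AKI = 179.8 / 2 = 89.90


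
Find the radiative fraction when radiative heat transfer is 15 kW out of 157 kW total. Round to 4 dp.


f_rad = Q_rad / Q_total
f_rad = 15 / 157 = 0.0955


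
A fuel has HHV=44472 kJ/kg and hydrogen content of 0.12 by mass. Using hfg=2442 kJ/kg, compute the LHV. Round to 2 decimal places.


LHV = HHV - hfg * 9 * H
Water correction = 2442 * 9 * 0.12 = 2637.360 kJ/kg
LHV = 44472 - 2637.360 = 41834.64 kJ/kg


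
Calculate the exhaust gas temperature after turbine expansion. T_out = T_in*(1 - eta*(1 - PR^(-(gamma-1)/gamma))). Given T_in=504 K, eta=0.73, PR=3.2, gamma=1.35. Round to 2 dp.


T_out = T_in * (1 - eta * (1 - PR^(-(gamma-1)/gamma)))
Exponent = -(1.35-1)/1.35 = -0.25925926
PR^exp = 3.2^(-0.25925926) = 0.73966521
Factor = 1 - 0.73*(1 - 0.73966521) = 0.80995560
T_out = 504 * 0.80995560 = 408.22 K


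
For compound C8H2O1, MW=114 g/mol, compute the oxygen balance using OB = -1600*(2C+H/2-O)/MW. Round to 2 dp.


OB = -1600 * (2C + H/2 - O) / MW
Inner = 2*8 + 2/2 - 1 = 16.00
OB = -1600 * 16.00 / 114 = -224.56%


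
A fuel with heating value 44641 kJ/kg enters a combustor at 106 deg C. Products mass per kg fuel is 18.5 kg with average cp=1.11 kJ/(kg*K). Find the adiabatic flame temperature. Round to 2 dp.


T_ad = T_in + Hc / (m_p * cp)
Denominator = 18.5 * 1.11 = 20.5350
Temperature rise = 44641 / 20.5350 = 2173.90 K
T_ad = 106 + 2173.90 = 2279.90 deg C


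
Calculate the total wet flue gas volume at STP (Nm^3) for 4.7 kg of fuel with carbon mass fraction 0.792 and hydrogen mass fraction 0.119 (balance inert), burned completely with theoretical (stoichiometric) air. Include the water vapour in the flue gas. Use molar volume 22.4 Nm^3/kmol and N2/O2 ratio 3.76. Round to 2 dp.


Per kg fuel: CO2 = (C/12 kmol)*22.4 = (0.792/12)*22.4 = 1.47840 Nm^3
Per kg fuel: H2O = (H/2 kmol)*22.4 = (0.119/2)*22.4 = 1.33280 Nm^3
O2 needed per kg fuel = C/12 + H/4 = 0.792/12 + 0.119/4 = 0.09575000 kmol
Per kg fuel: N2 = O2*3.76*22.4 = 0.09575000*3.76*22.4 = 8.06445 Nm^3
Total per kg = 1.47840 + 1.33280 + 8.06445 = 10.87565 Nm^3
Total = 10.87565 * 4.7 = 51.12 Nm^3


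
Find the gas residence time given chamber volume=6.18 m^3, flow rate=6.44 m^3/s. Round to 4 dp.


tau = V / Q_flow
tau = 6.18 / 6.44 = 0.9596 s


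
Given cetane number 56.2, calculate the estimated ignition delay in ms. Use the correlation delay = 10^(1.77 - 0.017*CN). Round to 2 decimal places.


delay = 10^(1.77 - 0.017*CN)
Exponent = 1.77 - 0.017*56.2 = 0.8146
delay = 10^0.8146 = 6.53 ms


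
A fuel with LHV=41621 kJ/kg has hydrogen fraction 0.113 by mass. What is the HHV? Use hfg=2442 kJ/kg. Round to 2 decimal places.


HHV = LHV + hfg * 9 * H
Water addition = 2442 * 9 * 0.113 = 2483.514 kJ/kg
HHV = 41621 + 2483.514 = 44104.51 kJ/kg


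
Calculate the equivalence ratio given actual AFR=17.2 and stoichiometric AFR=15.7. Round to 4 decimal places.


phi = AFR_stoich / AFR_actual
phi = 15.7 / 17.2 = 0.9128


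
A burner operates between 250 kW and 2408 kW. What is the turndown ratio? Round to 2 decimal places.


TDR = Q_max / Q_min
TDR = 2408 / 250 = 9.63


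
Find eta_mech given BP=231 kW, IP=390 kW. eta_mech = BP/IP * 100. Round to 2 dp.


eta_mech = (BP / IP) * 100
Ratio = 231 / 390 = 0.5923
eta_mech = 0.5923 * 100 = 59.23%


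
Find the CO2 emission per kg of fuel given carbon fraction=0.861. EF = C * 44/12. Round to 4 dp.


EF = C_frac * (M_CO2 / M_C)
EF = 0.861 * (44/12)
EF = 0.861 * 3.666667 = 3.1570 kg_CO2/kg_fuel


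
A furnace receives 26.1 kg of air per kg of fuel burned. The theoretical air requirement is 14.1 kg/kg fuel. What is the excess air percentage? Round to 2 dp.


Excess air = actual - stoichiometric = 26.1 - 14.1 = 12.00 kg/kg fuel
Excess air % = (excess / stoich) * 100 = (12.00 / 14.1) * 100 = 85.11%


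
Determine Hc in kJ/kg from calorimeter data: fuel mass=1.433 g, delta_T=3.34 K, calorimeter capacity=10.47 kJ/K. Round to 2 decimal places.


Hc = C_cal * delta_T / m_fuel
Q_released = 10.47 * 3.34 = 34.9698 kJ
m_fuel = 1.433 g = 1.433/1000 kg = 0.001433 kg
Hc = 34.9698 / 0.001433 = 24403.21 kJ/kg


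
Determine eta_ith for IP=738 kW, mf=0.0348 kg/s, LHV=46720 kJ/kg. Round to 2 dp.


eta_ith = (IP / (mf * LHV)) * 100
Denominator = 0.0348 * 46720 = 1625.8560 kW
eta_ith = (738 / 1625.8560) * 100 = 45.39%


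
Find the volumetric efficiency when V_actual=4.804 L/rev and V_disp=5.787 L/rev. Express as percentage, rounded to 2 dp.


eta_v = (V_actual / V_disp) * 100
Ratio = 4.804 / 5.787 = 0.8301
eta_v = 0.8301 * 100 = 83.01%


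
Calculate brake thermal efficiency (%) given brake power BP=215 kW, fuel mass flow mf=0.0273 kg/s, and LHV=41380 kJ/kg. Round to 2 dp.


eta_BTE = (BP / (mf * LHV)) * 100
Denominator = 0.0273 * 41380 = 1129.6740 kW
eta_BTE = (215 / 1129.6740) * 100 = 19.03%


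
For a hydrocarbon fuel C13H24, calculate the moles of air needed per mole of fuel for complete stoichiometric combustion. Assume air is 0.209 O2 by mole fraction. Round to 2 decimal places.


Balanced combustion: C13H24 + 19 O2 -> 13 CO2 + 12 H2O
O2 needed = C + H/4 = 13 + 24/4 = 19.00 moles
Air moles = O2 / 0.209 = 19.00 / 0.209 = 90.91 moles air


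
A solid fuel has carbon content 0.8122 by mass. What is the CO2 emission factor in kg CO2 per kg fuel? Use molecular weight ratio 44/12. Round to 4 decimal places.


EF = C_frac * (M_CO2 / M_C)
EF = 0.8122 * (44/12)
EF = 0.8122 * 3.666667 = 2.9781 kg_CO2/kg_fuel


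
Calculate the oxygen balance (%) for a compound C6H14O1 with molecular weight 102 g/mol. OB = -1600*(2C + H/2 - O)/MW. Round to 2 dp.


OB = -1600 * (2C + H/2 - O) / MW
Inner = 2*6 + 14/2 - 1 = 18.00
OB = -1600 * 18.00 / 102 = -282.35%


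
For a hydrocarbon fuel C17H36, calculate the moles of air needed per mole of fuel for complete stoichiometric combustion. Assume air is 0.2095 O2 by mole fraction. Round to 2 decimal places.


Balanced combustion: C17H36 + 26 O2 -> 17 CO2 + 18 H2O
O2 needed = C + H/4 = 17 + 36/4 = 26.00 moles
Air moles = O2 / 0.2095 = 26.00 / 0.2095 = 124.11 moles air


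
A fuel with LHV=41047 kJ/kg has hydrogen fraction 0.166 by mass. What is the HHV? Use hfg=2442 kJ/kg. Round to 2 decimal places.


HHV = LHV + hfg * 9 * H
Water addition = 2442 * 9 * 0.166 = 3648.348 kJ/kg
HHV = 41047 + 3648.348 = 44695.35 kJ/kg


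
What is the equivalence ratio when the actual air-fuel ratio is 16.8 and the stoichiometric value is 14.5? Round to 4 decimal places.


phi = AFR_stoich / AFR_actual
phi = 14.5 / 16.8 = 0.8631


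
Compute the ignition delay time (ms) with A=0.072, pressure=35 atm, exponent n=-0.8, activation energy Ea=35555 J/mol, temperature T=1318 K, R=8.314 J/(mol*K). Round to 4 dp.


tau = A * P^n * exp(Ea/(R*T))
P^n = 35^(-0.8) = 0.05817623
Ea/(R*T) = 35555/(8.314*1318) = 3.244705
exp(Ea/(R*T)) = 25.654148
tau = 0.072 * 0.05817623 * 25.654148 = 0.1075 ms


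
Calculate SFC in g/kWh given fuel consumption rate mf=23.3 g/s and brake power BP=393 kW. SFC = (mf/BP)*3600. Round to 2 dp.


SFC = (mf / BP) * 3600
Rate = 23.3 / 393 = 0.059288 g/(s*kW)
SFC = 0.059288 * 3600 = 213.44 g/kWh


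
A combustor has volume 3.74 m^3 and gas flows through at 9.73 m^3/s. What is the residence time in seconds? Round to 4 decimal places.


tau = V / Q_flow
tau = 3.74 / 9.73 = 0.3844 s


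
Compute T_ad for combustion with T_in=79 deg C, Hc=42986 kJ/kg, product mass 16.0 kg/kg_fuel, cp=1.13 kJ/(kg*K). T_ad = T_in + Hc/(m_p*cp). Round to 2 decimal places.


T_ad = T_in + Hc / (m_p * cp)
Denominator = 16.0 * 1.13 = 18.0800
Temperature rise = 42986 / 18.0800 = 2377.54 K
T_ad = 79 + 2377.54 = 2456.54 deg C


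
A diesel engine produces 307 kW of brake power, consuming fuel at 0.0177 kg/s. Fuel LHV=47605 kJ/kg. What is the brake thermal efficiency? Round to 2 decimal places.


eta_BTE = (BP / (mf * LHV)) * 100
Denominator = 0.0177 * 47605 = 842.6085 kW
eta_BTE = (307 / 842.6085) * 100 = 36.43%
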